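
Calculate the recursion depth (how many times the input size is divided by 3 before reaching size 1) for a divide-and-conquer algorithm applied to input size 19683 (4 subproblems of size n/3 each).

For divide and conquer with division factor 3:

Problem sizes at each level:
Level 0: 19683
Level 1: 6561
Level 2: 2187
Level 3: 729
Level 4: 243
Level 5: 81
Level 6: 27
Level 7: 9
Level 8: 3
Level 9: 1

The root is level 0 and the size-1 base case is level 9 (the tree spans levels 0 through 9, i.e. 10 levels counting the root), so the depth is the number of divisions: log_3(19683) = 9

The recursion tree depth is log_3(19683) = 9. At each level, the problem size is divided by 3, so it takes 9 divisions to reduce to a base case of size 1. The algorithm makes 4 recursive calls at each level.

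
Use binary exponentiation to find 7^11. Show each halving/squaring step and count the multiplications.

Computing 7^11 by squaring (build up from 7^1; each line after the first costs one multiplication):

7^1 = 7
7^2 = (7^1)^2 = 7^2 = 49
7^4 = (7^2)^2 = 49^2 = 2401
7^5 = 7 * 7^4 = 7 * 2401 = 16807
7^10 = (7^5)^2 = 16807^2 = 282475249
7^11 = 7 * 7^10 = 7 * 282475249 = 1977326743

Result: 1977326743
Multiplications needed: 5 (5 lines after 7^1)

7^11 = 1977326743. Using exponentiation by squaring, this requires 5 multiplications. The key idea: if the exponent is even, square the half-power; if odd, multiply by the base once.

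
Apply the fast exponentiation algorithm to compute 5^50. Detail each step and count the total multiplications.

Computing 5^50 by squaring (build up from 5^1; each line after the first costs one multiplication):

5^1 = 5
5^2 = (5^1)^2 = 5^2 = 25
5^3 = 5 * 5^2 = 5 * 25 = 125
5^6 = (5^3)^2 = 125^2 = 15625
5^12 = (5^6)^2 = 15625^2 = 244140625
5^24 = (5^12)^2 = 244140625^2 = 59604644775390625
5^25 = 5 * 5^24 = 5 * 59604644775390625 = 298023223876953125
5^50 = (5^25)^2 = 298023223876953125^2 = 88817841970012523233890533447265625

Result: 88817841970012523233890533447265625
Multiplications needed: 7 (7 lines after 5^1)

5^50 = 88817841970012523233890533447265625. Using exponentiation by squaring, this requires 7 multiplications. The key idea: if the exponent is even, square the half-power; if odd, multiply by the base once.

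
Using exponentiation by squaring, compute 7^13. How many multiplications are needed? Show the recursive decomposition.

Computing 7^13 by squaring (build up from 7^1; each line after the first costs one multiplication):

7^1 = 7
7^2 = (7^1)^2 = 7^2 = 49
7^3 = 7 * 7^2 = 7 * 49 = 343
7^6 = (7^3)^2 = 343^2 = 117649
7^12 = (7^6)^2 = 117649^2 = 13841287201
7^13 = 7 * 7^12 = 7 * 13841287201 = 96889010407

Result: 96889010407
Multiplications needed: 5 (5 lines after 7^1)

7^13 = 96889010407. Using exponentiation by squaring, this requires 5 multiplications. The key idea: if the exponent is even, square the half-power; if odd, multiply by the base once.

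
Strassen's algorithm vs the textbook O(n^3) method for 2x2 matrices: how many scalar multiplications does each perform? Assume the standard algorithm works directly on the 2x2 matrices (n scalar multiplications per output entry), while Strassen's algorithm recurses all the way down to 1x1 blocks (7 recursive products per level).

Matrix multiplication for 2x2 matrices:

Standard algorithm: 2^3 = 8 multiplications
Strassen's algorithm: 7^(log2(2)) = 7^1 = 7 multiplications
Savings: 8 - 7 = 1 multiplications

Standard: 8 multiplications (2^3). Strassen: 7 multiplications (7^1). Strassen reduces 8 recursive multiplications to 7 at each level.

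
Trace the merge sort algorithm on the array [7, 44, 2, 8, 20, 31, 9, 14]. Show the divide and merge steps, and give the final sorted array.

Merge sort trace:

Split: [7, 44, 2, 8, 20, 31, 9, 14] -> [7, 44, 2, 8] and [20, 31, 9, 14]
  Split: [7, 44, 2, 8] -> [7, 44] and [2, 8]
    Split: [7, 44] -> [7] and [44]
    Merge: [7] + [44] -> [7, 44]
    Split: [2, 8] -> [2] and [8]
    Merge: [2] + [8] -> [2, 8]
  Merge: [7, 44] + [2, 8] -> [2, 7, 8, 44]
  Split: [20, 31, 9, 14] -> [20, 31] and [9, 14]
    Split: [20, 31] -> [20] and [31]
    Merge: [20] + [31] -> [20, 31]
    Split: [9, 14] -> [9] and [14]
    Merge: [9] + [14] -> [9, 14]
  Merge: [20, 31] + [9, 14] -> [9, 14, 20, 31]
Merge: [2, 7, 8, 44] + [9, 14, 20, 31] -> [2, 7, 8, 9, 14, 20, 31, 44]

Final sorted array: [2, 7, 8, 9, 14, 20, 31, 44]

The merge sort proceeds by recursively splitting the array and merging sorted halves.
After all merges, the sorted array is [2, 7, 8, 9, 14, 20, 31, 44].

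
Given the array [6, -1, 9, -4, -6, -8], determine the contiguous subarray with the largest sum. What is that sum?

Using Kadane's algorithm on [6, -1, 9, -4, -6, -8]:

Scanning through the array:
Position 1 (value -1): max_ending_here = 5, max_so_far = 6
Position 2 (value 9): max_ending_here = 14, max_so_far = 14
Position 3 (value -4): max_ending_here = 10, max_so_far = 14
Position 4 (value -6): max_ending_here = 4, max_so_far = 14
Position 5 (value -8): max_ending_here = -4, max_so_far = 14

Maximum subarray: [6, -1, 9]
Maximum sum: 14

The maximum subarray is [6, -1, 9] with sum 14. This subarray runs from index 0 to index 2.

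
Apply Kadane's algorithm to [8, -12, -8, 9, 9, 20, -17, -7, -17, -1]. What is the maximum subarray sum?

Using Kadane's algorithm on [8, -12, -8, 9, 9, 20, -17, -7, -17, -1]:

Scanning through the array:
Position 1 (value -12): max_ending_here = -4, max_so_far = 8
Position 2 (value -8): max_ending_here = -8, max_so_far = 8
Position 3 (value 9): max_ending_here = 9, max_so_far = 9
Position 4 (value 9): max_ending_here = 18, max_so_far = 18
Position 5 (value 20): max_ending_here = 38, max_so_far = 38
Position 6 (value -17): max_ending_here = 21, max_so_far = 38
Position 7 (value -7): max_ending_here = 14, max_so_far = 38
Position 8 (value -17): max_ending_here = -3, max_so_far = 38
Position 9 (value -1): max_ending_here = -1, max_so_far = 38

Maximum subarray: [9, 9, 20]
Maximum sum: 38

The maximum subarray is [9, 9, 20] with sum 38. This subarray runs from index 3 to index 5.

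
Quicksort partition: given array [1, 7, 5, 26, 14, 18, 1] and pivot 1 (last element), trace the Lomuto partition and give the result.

Lomuto partition with pivot = 1:

Initial array: [1, 7, 5, 26, 14, 18, 1]

arr[0]=1 <= 1: swap with position 0, array becomes [1, 7, 5, 26, 14, 18, 1]
arr[1]=7 > 1: no swap
arr[2]=5 > 1: no swap
arr[3]=26 > 1: no swap
arr[4]=14 > 1: no swap
arr[5]=18 > 1: no swap

Place pivot at position 1: [1, 1, 5, 26, 14, 18, 7]
Pivot position: 1

After partitioning with pivot 1, the array becomes [1, 1, 5, 26, 14, 18, 7]. The pivot is placed at index 1. All elements to the left of the pivot are <= 1, and all elements to the right are > 1.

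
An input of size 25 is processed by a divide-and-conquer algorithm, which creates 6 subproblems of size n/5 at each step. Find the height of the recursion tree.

For divide and conquer with division factor 5:

Problem sizes at each level:
Level 0: 25
Level 1: 5
Level 2: 1

The root is level 0 and the size-1 base case is level 2 (the tree spans levels 0 through 2, i.e. 3 levels counting the root), so the depth is the number of divisions: log_5(25) = 2

The recursion tree depth is log_5(25) = 2. At each level, the problem size is divided by 5, so it takes 2 divisions to reduce to a base case of size 1. The algorithm makes 6 recursive calls at each level.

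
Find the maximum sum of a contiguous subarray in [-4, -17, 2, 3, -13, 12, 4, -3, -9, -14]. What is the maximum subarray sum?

Using Kadane's algorithm on [-4, -17, 2, 3, -13, 12, 4, -3, -9, -14]:

Scanning through the array:
Position 1 (value -17): max_ending_here = -17, max_so_far = -4
Position 2 (value 2): max_ending_here = 2, max_so_far = 2
Position 3 (value 3): max_ending_here = 5, max_so_far = 5
Position 4 (value -13): max_ending_here = -8, max_so_far = 5
Position 5 (value 12): max_ending_here = 12, max_so_far = 12
Position 6 (value 4): max_ending_here = 16, max_so_far = 16
Position 7 (value -3): max_ending_here = 13, max_so_far = 16
Position 8 (value -9): max_ending_here = 4, max_so_far = 16
Position 9 (value -14): max_ending_here = -10, max_so_far = 16

Maximum subarray: [12, 4]
Maximum sum: 16

The maximum subarray is [12, 4] with sum 16. This subarray runs from index 5 to index 6.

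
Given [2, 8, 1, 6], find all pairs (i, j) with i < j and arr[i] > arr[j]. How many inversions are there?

Finding inversions in [2, 8, 1, 6]:

(0, 2): arr[0]=2 > arr[2]=1
(1, 2): arr[1]=8 > arr[2]=1
(1, 3): arr[1]=8 > arr[3]=6

Total inversions: 3

The array has 3 inversion(s): (0,2), (1,2), (1,3). Each pair (i,j) satisfies i < j and arr[i] > arr[j].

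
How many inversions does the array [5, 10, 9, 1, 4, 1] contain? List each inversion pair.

Finding inversions in [5, 10, 9, 1, 4, 1]:

(0, 3): arr[0]=5 > arr[3]=1
(0, 4): arr[0]=5 > arr[4]=4
(0, 5): arr[0]=5 > arr[5]=1
(1, 2): arr[1]=10 > arr[2]=9
(1, 3): arr[1]=10 > arr[3]=1
(1, 4): arr[1]=10 > arr[4]=4
(1, 5): arr[1]=10 > arr[5]=1
(2, 3): arr[2]=9 > arr[3]=1
(2, 4): arr[2]=9 > arr[4]=4
(2, 5): arr[2]=9 > arr[5]=1
(4, 5): arr[4]=4 > arr[5]=1

Total inversions: 11

The array has 11 inversion(s): (0,3), (0,4), (0,5), (1,2), (1,3), (1,4), (1,5), (2,3), (2,4), (2,5), (4,5). Each pair (i,j) satisfies i < j and arr[i] > arr[j].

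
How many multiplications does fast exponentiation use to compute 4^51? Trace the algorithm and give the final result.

Computing 4^51 by squaring (build up from 4^1; each line after the first costs one multiplication):

4^1 = 4
4^2 = (4^1)^2 = 4^2 = 16
4^3 = 4 * 4^2 = 4 * 16 = 64
4^6 = (4^3)^2 = 64^2 = 4096
4^12 = (4^6)^2 = 4096^2 = 16777216
4^24 = (4^12)^2 = 16777216^2 = 281474976710656
4^25 = 4 * 4^24 = 4 * 281474976710656 = 1125899906842624
4^50 = (4^25)^2 = 1125899906842624^2 = 1267650600228229401496703205376
4^51 = 4 * 4^50 = 4 * 1267650600228229401496703205376 = 5070602400912917605986812821504

Result: 5070602400912917605986812821504
Multiplications needed: 8 (8 lines after 4^1)

4^51 = 5070602400912917605986812821504. Using exponentiation by squaring, this requires 8 multiplications. The key idea: if the exponent is even, square the half-power; if odd, multiply by the base once.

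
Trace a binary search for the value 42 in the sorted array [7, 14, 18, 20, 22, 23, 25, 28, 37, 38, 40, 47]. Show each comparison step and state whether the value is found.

Binary search for 42 in [7, 14, 18, 20, 22, 23, 25, 28, 37, 38, 40, 47]:

lo=0, hi=11, mid=5, arr[mid]=23 -> 23 < 42, search right half
lo=6, hi=11, mid=8, arr[mid]=37 -> 37 < 42, search right half
lo=9, hi=11, mid=10, arr[mid]=40 -> 40 < 42, search right half
lo=11, hi=11, mid=11, arr[mid]=47 -> 47 > 42, search left half
lo=11 > hi=10, target 42 not found

Binary search determines that 42 is not in the array after 4 comparisons. The search space was exhausted without finding the target.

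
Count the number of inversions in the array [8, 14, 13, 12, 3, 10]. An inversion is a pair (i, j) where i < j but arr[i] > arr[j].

Finding inversions in [8, 14, 13, 12, 3, 10]:

(0, 4): arr[0]=8 > arr[4]=3
(1, 2): arr[1]=14 > arr[2]=13
(1, 3): arr[1]=14 > arr[3]=12
(1, 4): arr[1]=14 > arr[4]=3
(1, 5): arr[1]=14 > arr[5]=10
(2, 3): arr[2]=13 > arr[3]=12
(2, 4): arr[2]=13 > arr[4]=3
(2, 5): arr[2]=13 > arr[5]=10
(3, 4): arr[3]=12 > arr[4]=3
(3, 5): arr[3]=12 > arr[5]=10

Total inversions: 10

The array has 10 inversion(s): (0,4), (1,2), (1,3), (1,4), (1,5), (2,3), (2,4), (2,5), (3,4), (3,5). Each pair (i,j) satisfies i < j and arr[i] > arr[j].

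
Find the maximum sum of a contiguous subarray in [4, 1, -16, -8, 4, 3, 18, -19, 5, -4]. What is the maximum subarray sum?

Using Kadane's algorithm on [4, 1, -16, -8, 4, 3, 18, -19, 5, -4]:

Scanning through the array:
Position 1 (value 1): max_ending_here = 5, max_so_far = 5
Position 2 (value -16): max_ending_here = -11, max_so_far = 5
Position 3 (value -8): max_ending_here = -8, max_so_far = 5
Position 4 (value 4): max_ending_here = 4, max_so_far = 5
Position 5 (value 3): max_ending_here = 7, max_so_far = 7
Position 6 (value 18): max_ending_here = 25, max_so_far = 25
Position 7 (value -19): max_ending_here = 6, max_so_far = 25
Position 8 (value 5): max_ending_here = 11, max_so_far = 25
Position 9 (value -4): max_ending_here = 7, max_so_far = 25

Maximum subarray: [4, 3, 18]
Maximum sum: 25

The maximum subarray is [4, 3, 18] with sum 25. This subarray runs from index 4 to index 6.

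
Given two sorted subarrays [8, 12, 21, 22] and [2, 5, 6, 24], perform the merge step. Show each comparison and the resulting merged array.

Merging process:

Compare 8 vs 2: take 2 from right. Merged: [2]
Compare 8 vs 5: take 5 from right. Merged: [2, 5]
Compare 8 vs 6: take 6 from right. Merged: [2, 5, 6]
Compare 8 vs 24: take 8 from left. Merged: [2, 5, 6, 8]
Compare 12 vs 24: take 12 from left. Merged: [2, 5, 6, 8, 12]
Compare 21 vs 24: take 21 from left. Merged: [2, 5, 6, 8, 12, 21]
Compare 22 vs 24: take 22 from left. Merged: [2, 5, 6, 8, 12, 21, 22]
Append remaining from right: [24]. Merged: [2, 5, 6, 8, 12, 21, 22, 24]

Final merged array: [2, 5, 6, 8, 12, 21, 22, 24]
Total comparisons: 7

The merged array is [2, 5, 6, 8, 12, 21, 22, 24], requiring 7 comparisons. The merge step runs in O(n) time where n is the total number of elements.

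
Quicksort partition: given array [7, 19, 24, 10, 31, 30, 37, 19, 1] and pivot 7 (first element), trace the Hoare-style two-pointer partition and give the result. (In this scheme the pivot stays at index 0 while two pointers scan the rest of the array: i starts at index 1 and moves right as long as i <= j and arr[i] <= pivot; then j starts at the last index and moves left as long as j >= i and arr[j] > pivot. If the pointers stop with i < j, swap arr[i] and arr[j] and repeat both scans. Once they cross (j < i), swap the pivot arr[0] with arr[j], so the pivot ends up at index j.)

Hoare-style two-pointer partition with pivot = 7:

Initial array: [7, 19, 24, 10, 31, 30, 37, 19, 1]

Pointers start at i = 1, j = 8.
i stops at index 1 (arr[1]=19 > 7), j stops at index 8 (arr[8]=1 <= 7): swap arr[1] and arr[8], array becomes [7, 1, 24, 10, 31, 30, 37, 19, 19]
i ends at 2, j ends at 1: the pointers have crossed (j < i), so scanning stops.

Swap pivot arr[0] with arr[1] to place pivot at position 1: [1, 7, 24, 10, 31, 30, 37, 19, 19]
Pivot position: 1

After partitioning with pivot 7, the array becomes [1, 7, 24, 10, 31, 30, 37, 19, 19]. The pivot is placed at index 1. All elements to the left of the pivot are <= 7, and all elements to the right are > 7.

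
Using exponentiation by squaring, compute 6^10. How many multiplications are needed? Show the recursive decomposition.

Computing 6^10 by squaring (build up from 6^1; each line after the first costs one multiplication):

6^1 = 6
6^2 = (6^1)^2 = 6^2 = 36
6^4 = (6^2)^2 = 36^2 = 1296
6^5 = 6 * 6^4 = 6 * 1296 = 7776
6^10 = (6^5)^2 = 7776^2 = 60466176

Result: 60466176
Multiplications needed: 4 (4 lines after 6^1)

6^10 = 60466176. Using exponentiation by squaring, this requires 4 multiplications. The key idea: if the exponent is even, square the half-power; if odd, multiply by the base once.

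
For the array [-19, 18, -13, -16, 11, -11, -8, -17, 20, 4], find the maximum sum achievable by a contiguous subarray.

Using Kadane's algorithm on [-19, 18, -13, -16, 11, -11, -8, -17, 20, 4]:

Scanning through the array:
Position 1 (value 18): max_ending_here = 18, max_so_far = 18
Position 2 (value -13): max_ending_here = 5, max_so_far = 18
Position 3 (value -16): max_ending_here = -11, max_so_far = 18
Position 4 (value 11): max_ending_here = 11, max_so_far = 18
Position 5 (value -11): max_ending_here = 0, max_so_far = 18
Position 6 (value -8): max_ending_here = -8, max_so_far = 18
Position 7 (value -17): max_ending_here = -17, max_so_far = 18
Position 8 (value 20): max_ending_here = 20, max_so_far = 20
Position 9 (value 4): max_ending_here = 24, max_so_far = 24

Maximum subarray: [20, 4]
Maximum sum: 24

The maximum subarray is [20, 4] with sum 24. This subarray runs from index 8 to index 9.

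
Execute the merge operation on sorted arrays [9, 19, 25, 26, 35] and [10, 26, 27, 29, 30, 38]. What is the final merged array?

Merging process:

Compare 9 vs 10: take 9 from left. Merged: [9]
Compare 19 vs 10: take 10 from right. Merged: [9, 10]
Compare 19 vs 26: take 19 from left. Merged: [9, 10, 19]
Compare 25 vs 26: take 25 from left. Merged: [9, 10, 19, 25]
Compare 26 vs 26: take 26 from left. Merged: [9, 10, 19, 25, 26]
Compare 35 vs 26: take 26 from right. Merged: [9, 10, 19, 25, 26, 26]
Compare 35 vs 27: take 27 from right. Merged: [9, 10, 19, 25, 26, 26, 27]
Compare 35 vs 29: take 29 from right. Merged: [9, 10, 19, 25, 26, 26, 27, 29]
Compare 35 vs 30: take 30 from right. Merged: [9, 10, 19, 25, 26, 26, 27, 29, 30]
Compare 35 vs 38: take 35 from left. Merged: [9, 10, 19, 25, 26, 26, 27, 29, 30, 35]
Append remaining from right: [38]. Merged: [9, 10, 19, 25, 26, 26, 27, 29, 30, 35, 38]

Final merged array: [9, 10, 19, 25, 26, 26, 27, 29, 30, 35, 38]
Total comparisons: 10

The merged array is [9, 10, 19, 25, 26, 26, 27, 29, 30, 35, 38], requiring 10 comparisons. The merge step runs in O(n) time where n is the total number of elements.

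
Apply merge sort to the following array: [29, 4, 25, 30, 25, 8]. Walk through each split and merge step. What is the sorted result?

Merge sort trace:

Split: [29, 4, 25, 30, 25, 8] -> [29, 4, 25] and [30, 25, 8]
  Split: [29, 4, 25] -> [29] and [4, 25]
    Split: [4, 25] -> [4] and [25]
    Merge: [4] + [25] -> [4, 25]
  Merge: [29] + [4, 25] -> [4, 25, 29]
  Split: [30, 25, 8] -> [30] and [25, 8]
    Split: [25, 8] -> [25] and [8]
    Merge: [25] + [8] -> [8, 25]
  Merge: [30] + [8, 25] -> [8, 25, 30]
Merge: [4, 25, 29] + [8, 25, 30] -> [4, 8, 25, 25, 29, 30]

Final sorted array: [4, 8, 25, 25, 29, 30]

The merge sort proceeds by recursively splitting the array and merging sorted halves.
After all merges, the sorted array is [4, 8, 25, 25, 29, 30].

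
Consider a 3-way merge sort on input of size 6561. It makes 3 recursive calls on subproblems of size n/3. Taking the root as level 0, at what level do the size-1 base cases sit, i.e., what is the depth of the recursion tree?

For divide and conquer with division factor 3:

Problem sizes at each level:
Level 0: 6561
Level 1: 2187
Level 2: 729
Level 3: 243
Level 4: 81
Level 5: 27
Level 6: 9
Level 7: 3
Level 8: 1

The root is level 0 and the size-1 base case is level 8 (the tree spans levels 0 through 8, i.e. 9 levels counting the root), so the depth is the number of divisions: log_3(6561) = 8

The recursion tree depth is log_3(6561) = 8. At each level, the problem size is divided by 3, so it takes 8 divisions to reduce to a base case of size 1. The algorithm makes 3 recursive calls at each level.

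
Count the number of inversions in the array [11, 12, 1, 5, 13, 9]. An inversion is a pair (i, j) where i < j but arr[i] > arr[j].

Finding inversions in [11, 12, 1, 5, 13, 9]:

(0, 2): arr[0]=11 > arr[2]=1
(0, 3): arr[0]=11 > arr[3]=5
(0, 5): arr[0]=11 > arr[5]=9
(1, 2): arr[1]=12 > arr[2]=1
(1, 3): arr[1]=12 > arr[3]=5
(1, 5): arr[1]=12 > arr[5]=9
(4, 5): arr[4]=13 > arr[5]=9

Total inversions: 7

The array has 7 inversion(s): (0,2), (0,3), (0,5), (1,2), (1,3), (1,5), (4,5). Each pair (i,j) satisfies i < j and arr[i] > arr[j].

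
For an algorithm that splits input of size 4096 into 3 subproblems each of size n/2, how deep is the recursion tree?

For divide and conquer with division factor 2:

Problem sizes at each level:
Level 0: 4096
Level 1: 2048
Level 2: 1024
Level 3: 512
Level 4: 256
Level 5: 128
Level 6: 64
Level 7: 32
Level 8: 16
Level 9: 8
Level 10: 4
Level 11: 2
Level 12: 1

The root is level 0 and the size-1 base case is level 12 (the tree spans levels 0 through 12, i.e. 13 levels counting the root), so the depth is the number of divisions: log_2(4096) = 12

The recursion tree depth is log_2(4096) = 12. At each level, the problem size is divided by 2, so it takes 12 divisions to reduce to a base case of size 1. The algorithm makes 3 recursive calls at each level.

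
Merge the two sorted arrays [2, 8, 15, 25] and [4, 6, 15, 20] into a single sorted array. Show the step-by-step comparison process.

Merging process:

Compare 2 vs 4: take 2 from left. Merged: [2]
Compare 8 vs 4: take 4 from right. Merged: [2, 4]
Compare 8 vs 6: take 6 from right. Merged: [2, 4, 6]
Compare 8 vs 15: take 8 from left. Merged: [2, 4, 6, 8]
Compare 15 vs 15: take 15 from left. Merged: [2, 4, 6, 8, 15]
Compare 25 vs 15: take 15 from right. Merged: [2, 4, 6, 8, 15, 15]
Compare 25 vs 20: take 20 from right. Merged: [2, 4, 6, 8, 15, 15, 20]
Append remaining from left: [25]. Merged: [2, 4, 6, 8, 15, 15, 20, 25]

Final merged array: [2, 4, 6, 8, 15, 15, 20, 25]
Total comparisons: 7

The merged array is [2, 4, 6, 8, 15, 15, 20, 25], requiring 7 comparisons. The merge step runs in O(n) time where n is the total number of elements.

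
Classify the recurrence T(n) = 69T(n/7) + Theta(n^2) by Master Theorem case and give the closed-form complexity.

Master Theorem for T(n) = 69T(n/7) + O(n^2):

a = 69, b = 7, c = 2
log_b(a) = log_7(69) = 2.1759

Case 1: c = 2 < log_7(69) = 2.1759
T(n) = O(n^(log_7 69))

For T(n) = 69T(n/7) + O(n^2): log_7(69) = 2.1759. This is Case 1 of the Master Theorem (c < log_b(a), work dominated by leaves), giving O(n^(log_7 69)).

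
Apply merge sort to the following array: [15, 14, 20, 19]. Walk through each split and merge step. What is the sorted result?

Merge sort trace:

Split: [15, 14, 20, 19] -> [15, 14] and [20, 19]
  Split: [15, 14] -> [15] and [14]
  Merge: [15] + [14] -> [14, 15]
  Split: [20, 19] -> [20] and [19]
  Merge: [20] + [19] -> [19, 20]
Merge: [14, 15] + [19, 20] -> [14, 15, 19, 20]

Final sorted array: [14, 15, 19, 20]

The merge sort proceeds by recursively splitting the array and merging sorted halves.
After all merges, the sorted array is [14, 15, 19, 20].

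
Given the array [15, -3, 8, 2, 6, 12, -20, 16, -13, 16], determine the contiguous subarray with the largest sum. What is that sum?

Using Kadane's algorithm on [15, -3, 8, 2, 6, 12, -20, 16, -13, 16]:

Scanning through the array:
Position 1 (value -3): max_ending_here = 12, max_so_far = 15
Position 2 (value 8): max_ending_here = 20, max_so_far = 20
Position 3 (value 2): max_ending_here = 22, max_so_far = 22
Position 4 (value 6): max_ending_here = 28, max_so_far = 28
Position 5 (value 12): max_ending_here = 40, max_so_far = 40
Position 6 (value -20): max_ending_here = 20, max_so_far = 40
Position 7 (value 16): max_ending_here = 36, max_so_far = 40
Position 8 (value -13): max_ending_here = 23, max_so_far = 40
Position 9 (value 16): max_ending_here = 39, max_so_far = 40

Maximum subarray: [15, -3, 8, 2, 6, 12]
Maximum sum: 40

The maximum subarray is [15, -3, 8, 2, 6, 12] with sum 40. This subarray runs from index 0 to index 5.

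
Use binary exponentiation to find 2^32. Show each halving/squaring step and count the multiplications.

Computing 2^32 by squaring (build up from 2^1; each line after the first costs one multiplication):

2^1 = 2
2^2 = (2^1)^2 = 2^2 = 4
2^4 = (2^2)^2 = 4^2 = 16
2^8 = (2^4)^2 = 16^2 = 256
2^16 = (2^8)^2 = 256^2 = 65536
2^32 = (2^16)^2 = 65536^2 = 4294967296

Result: 4294967296
Multiplications needed: 5 (5 lines after 2^1)

2^32 = 4294967296. Using exponentiation by squaring, this requires 5 multiplications. The key idea: if the exponent is even, square the half-power; if odd, multiply by the base once.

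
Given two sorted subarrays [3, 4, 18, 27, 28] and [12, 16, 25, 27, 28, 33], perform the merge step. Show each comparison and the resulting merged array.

Merging process:

Compare 3 vs 12: take 3 from left. Merged: [3]
Compare 4 vs 12: take 4 from left. Merged: [3, 4]
Compare 18 vs 12: take 12 from right. Merged: [3, 4, 12]
Compare 18 vs 16: take 16 from right. Merged: [3, 4, 12, 16]
Compare 18 vs 25: take 18 from left. Merged: [3, 4, 12, 16, 18]
Compare 27 vs 25: take 25 from right. Merged: [3, 4, 12, 16, 18, 25]
Compare 27 vs 27: take 27 from left. Merged: [3, 4, 12, 16, 18, 25, 27]
Compare 28 vs 27: take 27 from right. Merged: [3, 4, 12, 16, 18, 25, 27, 27]
Compare 28 vs 28: take 28 from left. Merged: [3, 4, 12, 16, 18, 25, 27, 27, 28]
Append remaining from right: [28, 33]. Merged: [3, 4, 12, 16, 18, 25, 27, 27, 28, 28, 33]

Final merged array: [3, 4, 12, 16, 18, 25, 27, 27, 28, 28, 33]
Total comparisons: 9

The merged array is [3, 4, 12, 16, 18, 25, 27, 27, 28, 28, 33], requiring 9 comparisons. The merge step runs in O(n) time where n is the total number of elements.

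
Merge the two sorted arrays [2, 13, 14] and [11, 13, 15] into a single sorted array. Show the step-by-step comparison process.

Merging process:

Compare 2 vs 11: take 2 from left. Merged: [2]
Compare 13 vs 11: take 11 from right. Merged: [2, 11]
Compare 13 vs 13: take 13 from left. Merged: [2, 11, 13]
Compare 14 vs 13: take 13 from right. Merged: [2, 11, 13, 13]
Compare 14 vs 15: take 14 from left. Merged: [2, 11, 13, 13, 14]
Append remaining from right: [15]. Merged: [2, 11, 13, 13, 14, 15]

Final merged array: [2, 11, 13, 13, 14, 15]
Total comparisons: 5

The merged array is [2, 11, 13, 13, 14, 15], requiring 5 comparisons. The merge step runs in O(n) time where n is the total number of elements.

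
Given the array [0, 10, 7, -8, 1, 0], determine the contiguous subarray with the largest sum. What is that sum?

Using Kadane's algorithm on [0, 10, 7, -8, 1, 0]:

Scanning through the array:
Position 1 (value 10): max_ending_here = 10, max_so_far = 10
Position 2 (value 7): max_ending_here = 17, max_so_far = 17
Position 3 (value -8): max_ending_here = 9, max_so_far = 17
Position 4 (value 1): max_ending_here = 10, max_so_far = 17
Position 5 (value 0): max_ending_here = 10, max_so_far = 17

Maximum subarray: [0, 10, 7]
Maximum sum: 17

The maximum subarray is [0, 10, 7] with sum 17. This subarray runs from index 0 to index 2.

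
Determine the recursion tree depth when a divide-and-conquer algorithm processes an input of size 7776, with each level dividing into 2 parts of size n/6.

For divide and conquer with division factor 6:

Problem sizes at each level:
Level 0: 7776
Level 1: 1296
Level 2: 216
Level 3: 36
Level 4: 6
Level 5: 1

The root is level 0 and the size-1 base case is level 5 (the tree spans levels 0 through 5, i.e. 6 levels counting the root), so the depth is the number of divisions: log_6(7776) = 5

The recursion tree depth is log_6(7776) = 5. At each level, the problem size is divided by 6, so it takes 5 divisions to reduce to a base case of size 1. The algorithm makes 2 recursive calls at each level.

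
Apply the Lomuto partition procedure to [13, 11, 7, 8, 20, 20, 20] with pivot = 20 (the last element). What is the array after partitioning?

Lomuto partition with pivot = 20:

Initial array: [13, 11, 7, 8, 20, 20, 20]

arr[0]=13 <= 20: swap with position 0, array becomes [13, 11, 7, 8, 20, 20, 20]
arr[1]=11 <= 20: swap with position 1, array becomes [13, 11, 7, 8, 20, 20, 20]
arr[2]=7 <= 20: swap with position 2, array becomes [13, 11, 7, 8, 20, 20, 20]
arr[3]=8 <= 20: swap with position 3, array becomes [13, 11, 7, 8, 20, 20, 20]
arr[4]=20 <= 20: swap with position 4, array becomes [13, 11, 7, 8, 20, 20, 20]
arr[5]=20 <= 20: swap with position 5, array becomes [13, 11, 7, 8, 20, 20, 20]

Place pivot at position 6: [13, 11, 7, 8, 20, 20, 20]
Pivot position: 6

After partitioning with pivot 20, the array becomes [13, 11, 7, 8, 20, 20, 20]. The pivot is placed at index 6. All elements to the left of the pivot are <= 20, and all elements to the right are > 20.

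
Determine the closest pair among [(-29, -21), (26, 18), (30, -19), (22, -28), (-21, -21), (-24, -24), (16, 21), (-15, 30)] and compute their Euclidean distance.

Computing all pairwise distances among 8 points:

d((-29, -21), (26, 18)) = 67.424
d((-29, -21), (30, -19)) = 59.0339
d((-29, -21), (22, -28)) = 51.4782
d((-29, -21), (-21, -21)) = 8.0
d((-29, -21), (-24, -24)) = 5.831
d((-29, -21), (16, 21)) = 61.5549
d((-29, -21), (-15, 30)) = 52.8867
d((26, 18), (30, -19)) = 37.2156
d((26, 18), (22, -28)) = 46.1736
d((26, 18), (-21, -21)) = 61.0737
d((26, 18), (-24, -24)) = 65.2993
d((26, 18), (16, 21)) = 10.4403
d((26, 18), (-15, 30)) = 42.72
d((30, -19), (22, -28)) = 12.0416
d((30, -19), (-21, -21)) = 51.0392
d((30, -19), (-24, -24)) = 54.231
d((30, -19), (16, 21)) = 42.3792
d((30, -19), (-15, 30)) = 66.5282
d((22, -28), (-21, -21)) = 43.566
d((22, -28), (-24, -24)) = 46.1736
d((22, -28), (16, 21)) = 49.366
d((22, -28), (-15, 30)) = 68.7968
d((-21, -21), (-24, -24)) = 4.2426 <-- minimum
d((-21, -21), (16, 21)) = 55.9732
d((-21, -21), (-15, 30)) = 51.3517
d((-24, -24), (16, 21)) = 60.208
d((-24, -24), (-15, 30)) = 54.7449
d((16, 21), (-15, 30)) = 32.28

Closest pair: (-21, -21) and (-24, -24) with distance 4.2426

The closest pair is (-21, -21) and (-24, -24) with Euclidean distance 4.2426. For 8 points, brute-force pairwise comparison is shown above. For large n, the divide-and-conquer algorithm (sort by x, recurse on halves, check the dividing strip) achieves O(n log n).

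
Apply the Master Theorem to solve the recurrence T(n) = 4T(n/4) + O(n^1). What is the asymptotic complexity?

Master Theorem for T(n) = 4T(n/4) + O(n^1):

a = 4, b = 4, c = 1
log_b(a) = log_4(4) = 1.0000

Case 2: c = 1 = log_4(4) = 1.0000
T(n) = O(n^1 log n) = O(n log n)

For T(n) = 4T(n/4) + O(n^1): log_4(4) = 1.0000. This is Case 2 of the Master Theorem (c = log_b(a), equal work at all levels), giving O(n log n).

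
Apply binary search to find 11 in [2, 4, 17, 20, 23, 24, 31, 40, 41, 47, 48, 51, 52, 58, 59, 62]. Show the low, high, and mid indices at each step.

Binary search for 11 in [2, 4, 17, 20, 23, 24, 31, 40, 41, 47, 48, 51, 52, 58, 59, 62]:

lo=0, hi=15, mid=7, arr[mid]=40 -> 40 > 11, search left half
lo=0, hi=6, mid=3, arr[mid]=20 -> 20 > 11, search left half
lo=0, hi=2, mid=1, arr[mid]=4 -> 4 < 11, search right half
lo=2, hi=2, mid=2, arr[mid]=17 -> 17 > 11, search left half
lo=2 > hi=1, target 11 not found

Binary search determines that 11 is not in the array after 4 comparisons. The search space was exhausted without finding the target.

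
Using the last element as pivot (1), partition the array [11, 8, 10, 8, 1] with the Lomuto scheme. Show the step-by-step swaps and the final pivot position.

Lomuto partition with pivot = 1:

Initial array: [11, 8, 10, 8, 1]

arr[0]=11 > 1: no swap
arr[1]=8 > 1: no swap
arr[2]=10 > 1: no swap
arr[3]=8 > 1: no swap

Place pivot at position 0: [1, 8, 10, 8, 11]
Pivot position: 0

After partitioning with pivot 1, the array becomes [1, 8, 10, 8, 11]. The pivot is placed at index 0. All elements to the left of the pivot are <= 1, and all elements to the right are > 1.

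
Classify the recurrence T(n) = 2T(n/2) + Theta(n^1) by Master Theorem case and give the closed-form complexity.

Master Theorem for T(n) = 2T(n/2) + O(n^1):

a = 2, b = 2, c = 1
log_b(a) = log_2(2) = 1.0000

Case 2: c = 1 = log_2(2) = 1.0000
T(n) = O(n^1 log n) = O(n log n)

For T(n) = 2T(n/2) + O(n^1): log_2(2) = 1.0000. This is Case 2 of the Master Theorem (c = log_b(a), equal work at all levels), giving O(n log n).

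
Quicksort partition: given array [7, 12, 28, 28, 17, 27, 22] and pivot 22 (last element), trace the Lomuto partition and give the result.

Lomuto partition with pivot = 22:

Initial array: [7, 12, 28, 28, 17, 27, 22]

arr[0]=7 <= 22: swap with position 0, array becomes [7, 12, 28, 28, 17, 27, 22]
arr[1]=12 <= 22: swap with position 1, array becomes [7, 12, 28, 28, 17, 27, 22]
arr[2]=28 > 22: no swap
arr[3]=28 > 22: no swap
arr[4]=17 <= 22: swap with position 2, array becomes [7, 12, 17, 28, 28, 27, 22]
arr[5]=27 > 22: no swap

Place pivot at position 3: [7, 12, 17, 22, 28, 27, 28]
Pivot position: 3

After partitioning with pivot 22, the array becomes [7, 12, 17, 22, 28, 27, 28]. The pivot is placed at index 3. All elements to the left of the pivot are <= 22, and all elements to the right are > 22.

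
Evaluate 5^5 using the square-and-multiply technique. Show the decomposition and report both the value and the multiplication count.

Computing 5^5 by squaring (build up from 5^1; each line after the first costs one multiplication):

5^1 = 5
5^2 = (5^1)^2 = 5^2 = 25
5^4 = (5^2)^2 = 25^2 = 625
5^5 = 5 * 5^4 = 5 * 625 = 3125

Result: 3125
Multiplications needed: 3 (3 lines after 5^1)

5^5 = 3125. Using exponentiation by squaring, this requires 3 multiplications. The key idea: if the exponent is even, square the half-power; if odd, multiply by the base once.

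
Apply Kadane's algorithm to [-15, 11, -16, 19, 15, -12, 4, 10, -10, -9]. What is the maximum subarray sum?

Using Kadane's algorithm on [-15, 11, -16, 19, 15, -12, 4, 10, -10, -9]:

Scanning through the array:
Position 1 (value 11): max_ending_here = 11, max_so_far = 11
Position 2 (value -16): max_ending_here = -5, max_so_far = 11
Position 3 (value 19): max_ending_here = 19, max_so_far = 19
Position 4 (value 15): max_ending_here = 34, max_so_far = 34
Position 5 (value -12): max_ending_here = 22, max_so_far = 34
Position 6 (value 4): max_ending_here = 26, max_so_far = 34
Position 7 (value 10): max_ending_here = 36, max_so_far = 36
Position 8 (value -10): max_ending_here = 26, max_so_far = 36
Position 9 (value -9): max_ending_here = 17, max_so_far = 36

Maximum subarray: [19, 15, -12, 4, 10]
Maximum sum: 36

The maximum subarray is [19, 15, -12, 4, 10] with sum 36. This subarray runs from index 3 to index 7.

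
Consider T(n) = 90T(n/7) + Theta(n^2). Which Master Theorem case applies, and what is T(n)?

Master Theorem for T(n) = 90T(n/7) + O(n^2):

a = 90, b = 7, c = 2
log_b(a) = log_7(90) = 2.3124

Case 1: c = 2 < log_7(90) = 2.3124
T(n) = O(n^(log_7 90))

For T(n) = 90T(n/7) + O(n^2): log_7(90) = 2.3124. This is Case 1 of the Master Theorem (c < log_b(a), work dominated by leaves), giving O(n^(log_7 90)).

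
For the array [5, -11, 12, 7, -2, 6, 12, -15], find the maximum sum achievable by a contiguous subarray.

Using Kadane's algorithm on [5, -11, 12, 7, -2, 6, 12, -15]:

Scanning through the array:
Position 1 (value -11): max_ending_here = -6, max_so_far = 5
Position 2 (value 12): max_ending_here = 12, max_so_far = 12
Position 3 (value 7): max_ending_here = 19, max_so_far = 19
Position 4 (value -2): max_ending_here = 17, max_so_far = 19
Position 5 (value 6): max_ending_here = 23, max_so_far = 23
Position 6 (value 12): max_ending_here = 35, max_so_far = 35
Position 7 (value -15): max_ending_here = 20, max_so_far = 35

Maximum subarray: [12, 7, -2, 6, 12]
Maximum sum: 35

The maximum subarray is [12, 7, -2, 6, 12] with sum 35. This subarray runs from index 2 to index 6.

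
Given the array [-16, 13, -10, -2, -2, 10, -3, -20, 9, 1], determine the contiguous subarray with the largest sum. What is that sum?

Using Kadane's algorithm on [-16, 13, -10, -2, -2, 10, -3, -20, 9, 1]:

Scanning through the array:
Position 1 (value 13): max_ending_here = 13, max_so_far = 13
Position 2 (value -10): max_ending_here = 3, max_so_far = 13
Position 3 (value -2): max_ending_here = 1, max_so_far = 13
Position 4 (value -2): max_ending_here = -1, max_so_far = 13
Position 5 (value 10): max_ending_here = 10, max_so_far = 13
Position 6 (value -3): max_ending_here = 7, max_so_far = 13
Position 7 (value -20): max_ending_here = -13, max_so_far = 13
Position 8 (value 9): max_ending_here = 9, max_so_far = 13
Position 9 (value 1): max_ending_here = 10, max_so_far = 13

Maximum subarray: [13]
Maximum sum: 13

The maximum subarray is [13] with sum 13. This subarray runs from index 1 to index 1.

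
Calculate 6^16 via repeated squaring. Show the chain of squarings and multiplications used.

Computing 6^16 by squaring (build up from 6^1; each line after the first costs one multiplication):

6^1 = 6
6^2 = (6^1)^2 = 6^2 = 36
6^4 = (6^2)^2 = 36^2 = 1296
6^8 = (6^4)^2 = 1296^2 = 1679616
6^16 = (6^8)^2 = 1679616^2 = 2821109907456

Result: 2821109907456
Multiplications needed: 4 (4 lines after 6^1)

6^16 = 2821109907456. Using exponentiation by squaring, this requires 4 multiplications. The key idea: if the exponent is even, square the half-power; if odd, multiply by the base once.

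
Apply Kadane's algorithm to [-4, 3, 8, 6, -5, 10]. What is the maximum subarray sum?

Using Kadane's algorithm on [-4, 3, 8, 6, -5, 10]:

Scanning through the array:
Position 1 (value 3): max_ending_here = 3, max_so_far = 3
Position 2 (value 8): max_ending_here = 11, max_so_far = 11
Position 3 (value 6): max_ending_here = 17, max_so_far = 17
Position 4 (value -5): max_ending_here = 12, max_so_far = 17
Position 5 (value 10): max_ending_here = 22, max_so_far = 22

Maximum subarray: [3, 8, 6, -5, 10]
Maximum sum: 22

The maximum subarray is [3, 8, 6, -5, 10] with sum 22. This subarray runs from index 1 to index 5.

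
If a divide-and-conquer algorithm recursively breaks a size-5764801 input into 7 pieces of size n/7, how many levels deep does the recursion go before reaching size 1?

For divide and conquer with division factor 7:

Problem sizes at each level:
Level 0: 5764801
Level 1: 823543
Level 2: 117649
Level 3: 16807
Level 4: 2401
Level 5: 343
Level 6: 49
Level 7: 7
Level 8: 1

The root is level 0 and the size-1 base case is level 8 (the tree spans levels 0 through 8, i.e. 9 levels counting the root), so the depth is the number of divisions: log_7(5764801) = 8

The recursion tree depth is log_7(5764801) = 8. At each level, the problem size is divided by 7, so it takes 8 divisions to reduce to a base case of size 1. The algorithm makes 7 recursive calls at each level.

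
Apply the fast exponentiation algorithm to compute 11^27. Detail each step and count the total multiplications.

Computing 11^27 by squaring (build up from 11^1; each line after the first costs one multiplication):

11^1 = 11
11^2 = (11^1)^2 = 11^2 = 121
11^3 = 11 * 11^2 = 11 * 121 = 1331
11^6 = (11^3)^2 = 1331^2 = 1771561
11^12 = (11^6)^2 = 1771561^2 = 3138428376721
11^13 = 11 * 11^12 = 11 * 3138428376721 = 34522712143931
11^26 = (11^13)^2 = 34522712143931^2 = 1191817653772720942460132761
11^27 = 11 * 11^26 = 11 * 1191817653772720942460132761 = 13109994191499930367061460371

Result: 13109994191499930367061460371
Multiplications needed: 7 (7 lines after 11^1)

11^27 = 13109994191499930367061460371. Using exponentiation by squaring, this requires 7 multiplications. The key idea: if the exponent is even, square the half-power; if odd, multiply by the base once.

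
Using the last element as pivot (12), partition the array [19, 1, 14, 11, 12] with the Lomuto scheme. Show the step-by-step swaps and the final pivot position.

Lomuto partition with pivot = 12:

Initial array: [19, 1, 14, 11, 12]

arr[0]=19 > 12: no swap
arr[1]=1 <= 12: swap with position 0, array becomes [1, 19, 14, 11, 12]
arr[2]=14 > 12: no swap
arr[3]=11 <= 12: swap with position 1, array becomes [1, 11, 14, 19, 12]

Place pivot at position 2: [1, 11, 12, 19, 14]
Pivot position: 2

After partitioning with pivot 12, the array becomes [1, 11, 12, 19, 14]. The pivot is placed at index 2. All elements to the left of the pivot are <= 12, and all elements to the right are > 12.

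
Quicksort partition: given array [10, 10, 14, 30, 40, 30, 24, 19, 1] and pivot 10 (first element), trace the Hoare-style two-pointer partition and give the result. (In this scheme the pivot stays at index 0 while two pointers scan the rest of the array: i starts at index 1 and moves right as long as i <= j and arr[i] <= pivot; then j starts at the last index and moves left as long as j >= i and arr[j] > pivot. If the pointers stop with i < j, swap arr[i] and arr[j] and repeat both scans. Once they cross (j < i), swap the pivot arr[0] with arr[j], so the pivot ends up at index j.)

Hoare-style two-pointer partition with pivot = 10:

Initial array: [10, 10, 14, 30, 40, 30, 24, 19, 1]

Pointers start at i = 1, j = 8.
i stops at index 2 (arr[2]=14 > 10), j stops at index 8 (arr[8]=1 <= 10): swap arr[2] and arr[8], array becomes [10, 10, 1, 30, 40, 30, 24, 19, 14]
i ends at 3, j ends at 2: the pointers have crossed (j < i), so scanning stops.

Swap pivot arr[0] with arr[2] to place pivot at position 2: [1, 10, 10, 30, 40, 30, 24, 19, 14]
Pivot position: 2

After partitioning with pivot 10, the array becomes [1, 10, 10, 30, 40, 30, 24, 19, 14]. The pivot is placed at index 2. All elements to the left of the pivot are <= 10, and all elements to the right are > 10.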